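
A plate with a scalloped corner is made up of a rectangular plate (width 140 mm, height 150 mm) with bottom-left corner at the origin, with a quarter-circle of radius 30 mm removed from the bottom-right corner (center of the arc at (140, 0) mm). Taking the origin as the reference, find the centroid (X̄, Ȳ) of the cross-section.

Part | A | x̄ᵢ | ȳᵢ | A·x̄ᵢ | A·ȳᵢ
plate | 21000.00 | 70.00 | 75.00 | 1470000.00 | 1575000.00
removed quarter-circle | -706.86 | 127.27 | 12.73 | -89960.17 | -9000.00
Σ | 20293.14 |  |  | 1380039.83 | 1566000.00
X̄ = 1380039.83 / 20293.14 = 68.01 mm
Ȳ = 1566000.00 / 20293.14 = 77.17 mm

X̄ = 68.01 mm, Ȳ = 77.17 mm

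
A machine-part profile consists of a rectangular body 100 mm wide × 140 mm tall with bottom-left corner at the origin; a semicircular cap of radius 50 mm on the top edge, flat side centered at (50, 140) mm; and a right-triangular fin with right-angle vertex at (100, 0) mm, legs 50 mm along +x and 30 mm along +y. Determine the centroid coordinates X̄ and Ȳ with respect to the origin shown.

X̄ = 52.68 mm, Ȳ = 86.77 mm

rectangular body: A = 100 × 140 = 14000.00, centroid at (50.00, 70.00).
semicircular top: A = ½π·50² = 3926.99, centroid at (50.00, 161.22).
triangular fin: A = ½·50·30 = 750.00, centroid at (116.67, 10.00).
ΣA = 18676.99 mm²
ΣAX̄ = (14000.00)(50.00) + (3926.99)(50.00) + (750.00)(116.67) = 983849.54 mm³
ΣAȲ = (14000.00)(70.00) + (3926.99)(161.22) + (750.00)(10.00) = 1620612.05 mm³
X̄ = 983849.54 / 18676.99 = 52.68 mm
Ȳ = 1620612.05 / 18676.99 = 86.77 mm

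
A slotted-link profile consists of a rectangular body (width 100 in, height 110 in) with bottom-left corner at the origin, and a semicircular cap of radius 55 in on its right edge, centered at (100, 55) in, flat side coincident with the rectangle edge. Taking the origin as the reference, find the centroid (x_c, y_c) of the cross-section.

Part | A | x̄ᵢ | ȳᵢ | A·x̄ᵢ | A·ȳᵢ
rectangular body | 11000.00 | 50.00 | 55.00 | 550000.00 | 605000.00
semicircular end | 4751.66 | 123.34 | 55.00 | 586082.56 | 261341.24
Σ | 15751.66 |  |  | 1136082.56 | 866341.24
x_c = 1136082.56 / 15751.66 = 72.12 in
y_c = 866341.24 / 15751.66 = 55.00 in

x_c = 72.12 in, y_c = 55.00 in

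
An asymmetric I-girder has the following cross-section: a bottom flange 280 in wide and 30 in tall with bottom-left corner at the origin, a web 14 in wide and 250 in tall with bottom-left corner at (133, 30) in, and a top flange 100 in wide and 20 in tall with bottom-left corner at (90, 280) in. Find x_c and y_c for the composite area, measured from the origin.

bottom flange: A = 280 × 30 = 8400.00, centroid at (140.00, 15.00).
web: A = 14 × 250 = 3500.00, centroid at (140.00, 155.00).
top flange: A = 100 × 20 = 2000.00, centroid at (140.00, 290.00).
ΣA = 13900.00 in²
ΣAx_c = (8400.00)(140.00) + (3500.00)(140.00) + (2000.00)(140.00) = 1946000.00 in³
ΣAy_c = (8400.00)(15.00) + (3500.00)(155.00) + (2000.00)(290.00) = 1248500.00 in³
x_c = 1946000.00 / 13900.00 = 140.00 in
y_c = 1248500.00 / 13900.00 = 89.82 in

x_c = 140.00 in, y_c = 89.82 in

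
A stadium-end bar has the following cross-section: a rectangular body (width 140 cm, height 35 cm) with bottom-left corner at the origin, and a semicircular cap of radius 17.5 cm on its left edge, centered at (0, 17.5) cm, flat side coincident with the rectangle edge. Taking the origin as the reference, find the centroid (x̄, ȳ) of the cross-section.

rectangular body: A = 140 × 35 = 4900.00, centroid at (70.00, 17.50).
semicircular end: A = ½π·17.5² = 481.06, centroid at (-7.43, 17.50).
ΣA = 5381.06 cm², ΣAx̄ = 339427.08 cm³, ΣAȳ = 94168.49 cm³.
x̄ = 339427.08/5381.06 = 63.08 cm; ȳ = 94168.49/5381.06 = 17.50 cm.

x̄ = 63.08 cm, ȳ = 17.50 cm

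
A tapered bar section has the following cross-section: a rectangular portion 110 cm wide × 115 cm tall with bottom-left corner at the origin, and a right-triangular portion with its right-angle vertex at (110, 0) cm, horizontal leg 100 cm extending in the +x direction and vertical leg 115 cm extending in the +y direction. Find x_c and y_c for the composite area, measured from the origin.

rectangular portion: A = 110 × 115 = 12650.00, centroid at (55.00, 57.50).
triangular portion: A = ½·100·115 = 5750.00, centroid at (143.33, 38.33).
ΣA = 18400.00 cm²
ΣAx_c = (12650.00)(55.00) + (5750.00)(143.33) = 1519916.67 cm³
ΣAy_c = (12650.00)(57.50) + (5750.00)(38.33) = 947791.67 cm³
x_c = 1519916.67 / 18400.00 = 82.60 cm
y_c = 947791.67 / 18400.00 = 51.51 cm

x_c = 82.60 cm, y_c = 51.51 cm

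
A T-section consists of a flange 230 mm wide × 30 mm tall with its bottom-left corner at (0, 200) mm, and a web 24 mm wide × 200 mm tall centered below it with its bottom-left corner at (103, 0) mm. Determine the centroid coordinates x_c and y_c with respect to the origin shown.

x_c = 115.00 mm, y_c = 167.82 mm

Part | A | x̄ᵢ | ȳᵢ | A·x̄ᵢ | A·ȳᵢ
web | 4800.00 | 115.00 | 100.00 | 552000.00 | 480000.00
flange | 6900.00 | 115.00 | 215.00 | 793500.00 | 1483500.00
Σ | 11700.00 |  |  | 1345500.00 | 1963500.00
x_c = 1345500.00 / 11700.00 = 115.00 mm
y_c = 1963500.00 / 11700.00 = 167.82 mm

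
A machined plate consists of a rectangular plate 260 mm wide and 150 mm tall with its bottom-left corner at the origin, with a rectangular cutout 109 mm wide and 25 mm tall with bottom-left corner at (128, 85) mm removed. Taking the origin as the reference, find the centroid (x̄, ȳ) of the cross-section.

x̄ = 126.06 mm, ȳ = 73.31 mm

plate: A = 260 × 150 = 39000.00, centroid at (130.00, 75.00).
hole: A = −(109 × 25) = -2725.00, centroid at (182.50, 97.50).
ΣA = 36275.00 mm², ΣAx̄ = 4572687.50 mm³, ΣAȳ = 2659312.50 mm³.
x̄ = 4572687.50/36275.00 = 126.06 mm; ȳ = 2659312.50/36275.00 = 73.31 mm.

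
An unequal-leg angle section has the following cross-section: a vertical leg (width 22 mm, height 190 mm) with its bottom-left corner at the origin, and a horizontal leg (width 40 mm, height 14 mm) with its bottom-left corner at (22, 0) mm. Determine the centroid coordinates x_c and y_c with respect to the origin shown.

x_c = 14.66 mm, y_c = 84.60 mm

Part | A | x̄ᵢ | ȳᵢ | A·x̄ᵢ | A·ȳᵢ
vertical leg | 4180.00 | 11.00 | 95.00 | 45980.00 | 397100.00
horizontal leg | 560.00 | 42.00 | 7.00 | 23520.00 | 3920.00
Σ | 4740.00 |  |  | 69500.00 | 401020.00
x_c = 69500.00 / 4740.00 = 14.66 mm
y_c = 401020.00 / 4740.00 = 84.60 mm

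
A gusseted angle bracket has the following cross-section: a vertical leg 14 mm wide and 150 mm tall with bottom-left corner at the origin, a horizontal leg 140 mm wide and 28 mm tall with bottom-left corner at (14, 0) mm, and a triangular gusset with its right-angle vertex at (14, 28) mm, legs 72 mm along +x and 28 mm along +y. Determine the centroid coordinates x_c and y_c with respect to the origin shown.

vertical leg: A = 14 × 150 = 2100.00, centroid at (7.00, 75.00).
horizontal leg: A = 140 × 28 = 3920.00, centroid at (84.00, 14.00).
gusset: A = ½·72·28 = 1008.00, centroid at (38.00, 37.33).
ΣA = 7028.00 mm², ΣAx_c = 382284.00 mm³, ΣAy_c = 250012.00 mm³.
x_c = 382284.00/7028.00 = 54.39 mm; y_c = 250012.00/7028.00 = 35.57 mm.

x_c = 54.39 mm, y_c = 35.57 mm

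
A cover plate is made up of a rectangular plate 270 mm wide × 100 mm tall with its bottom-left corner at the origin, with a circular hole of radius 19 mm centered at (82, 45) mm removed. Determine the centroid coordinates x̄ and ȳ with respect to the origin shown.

x̄ = 137.32 mm, ȳ = 50.22 mm

Part | A | x̄ᵢ | ȳᵢ | A·x̄ᵢ | A·ȳᵢ
plate | 27000.00 | 135.00 | 50.00 | 3645000.00 | 1350000.00
hole | -1134.11 | 82.00 | 45.00 | -92997.43 | -51035.17
Σ | 25865.89 |  |  | 3552002.57 | 1298964.83
x̄ = 3552002.57 / 25865.89 = 137.32 mm
ȳ = 1298964.83 / 25865.89 = 50.22 mm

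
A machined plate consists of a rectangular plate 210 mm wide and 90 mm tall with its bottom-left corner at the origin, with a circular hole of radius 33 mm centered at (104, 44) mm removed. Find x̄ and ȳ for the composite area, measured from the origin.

x̄ = 105.22 mm, ȳ = 45.22 mm

Part | A | x̄ᵢ | ȳᵢ | A·x̄ᵢ | A·ȳᵢ
plate | 18900.00 | 105.00 | 45.00 | 1984500.00 | 850500.00
hole | -3421.19 | 104.00 | 44.00 | -355804.22 | -150532.55
Σ | 15478.81 |  |  | 1628695.78 | 699967.45
x̄ = 1628695.78 / 15478.81 = 105.22 mm
ȳ = 699967.45 / 15478.81 = 45.22 mm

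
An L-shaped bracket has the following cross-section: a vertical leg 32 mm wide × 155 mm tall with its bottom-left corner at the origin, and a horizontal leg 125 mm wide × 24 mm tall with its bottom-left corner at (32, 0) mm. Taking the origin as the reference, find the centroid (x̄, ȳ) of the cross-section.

x̄ = 45.59 mm, ȳ = 52.81 mm

Part | A | x̄ᵢ | ȳᵢ | A·x̄ᵢ | A·ȳᵢ
vertical leg | 4960.00 | 16.00 | 77.50 | 79360.00 | 384400.00
horizontal leg | 3000.00 | 94.50 | 12.00 | 283500.00 | 36000.00
Σ | 7960.00 |  |  | 362860.00 | 420400.00
x̄ = 362860.00 / 7960.00 = 45.59 mm
ȳ = 420400.00 / 7960.00 = 52.81 mm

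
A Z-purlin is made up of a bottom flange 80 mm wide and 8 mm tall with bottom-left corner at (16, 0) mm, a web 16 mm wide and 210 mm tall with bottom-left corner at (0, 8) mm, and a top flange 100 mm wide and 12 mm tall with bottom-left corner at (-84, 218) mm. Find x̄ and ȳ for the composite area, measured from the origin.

bottom flange: A = 80 × 8 = 640.00, centroid at (56.00, 4.00).
web: A = 16 × 210 = 3360.00, centroid at (8.00, 113.00).
top flange: A = 100 × 12 = 1200.00, centroid at (-34.00, 224.00).
ΣA = 5200.00 mm², ΣAx̄ = 21920.00 mm³, ΣAȳ = 651040.00 mm³.
x̄ = 21920.00/5200.00 = 4.22 mm; ȳ = 651040.00/5200.00 = 125.20 mm.

x̄ = 4.22 mm, ȳ = 125.20 mm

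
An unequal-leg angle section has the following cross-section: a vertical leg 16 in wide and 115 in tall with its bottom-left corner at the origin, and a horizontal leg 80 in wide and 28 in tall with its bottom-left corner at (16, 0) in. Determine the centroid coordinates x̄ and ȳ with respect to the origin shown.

vertical leg: A = 16 × 115 = 1840.00, centroid at (8.00, 57.50).
horizontal leg: A = 80 × 28 = 2240.00, centroid at (56.00, 14.00).
ΣA = 4080.00 in², ΣAx̄ = 140160.00 in³, ΣAȳ = 137160.00 in³.
x̄ = 140160.00/4080.00 = 34.35 in; ȳ = 137160.00/4080.00 = 33.62 in.

x̄ = 34.35 in, ȳ = 33.62 in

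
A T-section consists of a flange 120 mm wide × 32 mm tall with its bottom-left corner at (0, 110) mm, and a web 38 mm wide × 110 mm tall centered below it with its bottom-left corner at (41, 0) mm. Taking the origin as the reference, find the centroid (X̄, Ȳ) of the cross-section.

X̄ = 60.00 mm, Ȳ = 89.00 mm

web: A = 38 × 110 = 4180.00, centroid at (60.00, 55.00).
flange: A = 120 × 32 = 3840.00, centroid at (60.00, 126.00).
ΣA = 8020.00 mm²
ΣAX̄ = (4180.00)(60.00) + (3840.00)(60.00) = 481200.00 mm³
ΣAȲ = (4180.00)(55.00) + (3840.00)(126.00) = 713740.00 mm³
X̄ = 481200.00 / 8020.00 = 60.00 mm
Ȳ = 713740.00 / 8020.00 = 89.00 mm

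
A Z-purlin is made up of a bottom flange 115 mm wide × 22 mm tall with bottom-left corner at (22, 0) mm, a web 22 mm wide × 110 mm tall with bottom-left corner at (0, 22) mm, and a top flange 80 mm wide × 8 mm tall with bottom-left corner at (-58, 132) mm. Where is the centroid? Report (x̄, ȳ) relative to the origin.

Part | A | x̄ᵢ | ȳᵢ | A·x̄ᵢ | A·ȳᵢ
bottom flange | 2530.00 | 79.50 | 11.00 | 201135.00 | 27830.00
web | 2420.00 | 11.00 | 77.00 | 26620.00 | 186340.00
top flange | 640.00 | -18.00 | 136.00 | -11520.00 | 87040.00
Σ | 5590.00 |  |  | 216235.00 | 301210.00
x̄ = 216235.00 / 5590.00 = 38.68 mm
ȳ = 301210.00 / 5590.00 = 53.88 mm

x̄ = 38.68 mm, ȳ = 53.88 mm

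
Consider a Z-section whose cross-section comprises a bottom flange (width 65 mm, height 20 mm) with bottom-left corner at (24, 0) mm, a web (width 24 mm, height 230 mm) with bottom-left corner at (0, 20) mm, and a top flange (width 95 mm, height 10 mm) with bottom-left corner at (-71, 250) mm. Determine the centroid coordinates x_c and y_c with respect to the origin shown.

x_c = 15.10 mm, y_c = 128.76 mm

bottom flange: A = 65 × 20 = 1300.00, centroid at (56.50, 10.00).
web: A = 24 × 230 = 5520.00, centroid at (12.00, 135.00).
top flange: A = 95 × 10 = 950.00, centroid at (-23.50, 255.00).
ΣA = 7770.00 mm², ΣAx_c = 117365.00 mm³, ΣAy_c = 1000450.00 mm³.
x_c = 117365.00/7770.00 = 15.10 mm; y_c = 1000450.00/7770.00 = 128.76 mm.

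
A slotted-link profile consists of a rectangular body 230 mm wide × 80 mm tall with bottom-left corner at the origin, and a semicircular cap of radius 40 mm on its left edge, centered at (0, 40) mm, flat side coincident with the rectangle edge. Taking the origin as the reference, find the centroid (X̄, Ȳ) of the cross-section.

rectangular body: A = 230 × 80 = 18400.00, centroid at (115.00, 40.00).
semicircular end: A = ½π·40² = 2513.27, centroid at (-16.98, 40.00).
ΣA = 20913.27 mm²
ΣAX̄ = (18400.00)(115.00) + (2513.27)(-16.98) = 2073333.33 mm³
ΣAȲ = (18400.00)(40.00) + (2513.27)(40.00) = 836530.96 mm³
X̄ = 2073333.33 / 20913.27 = 99.14 mm
Ȳ = 836530.96 / 20913.27 = 40.00 mm

X̄ = 99.14 mm, Ȳ = 40.00 mm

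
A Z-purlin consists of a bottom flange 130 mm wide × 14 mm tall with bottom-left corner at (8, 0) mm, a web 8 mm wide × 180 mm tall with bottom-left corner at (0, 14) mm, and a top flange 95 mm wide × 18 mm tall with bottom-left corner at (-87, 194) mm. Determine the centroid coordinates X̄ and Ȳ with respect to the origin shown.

X̄ = 14.30 mm, Ȳ = 102.54 mm

bottom flange: A = 130 × 14 = 1820.00, centroid at (73.00, 7.00).
web: A = 8 × 180 = 1440.00, centroid at (4.00, 104.00).
top flange: A = 95 × 18 = 1710.00, centroid at (-39.50, 203.00).
ΣA = 4970.00 mm², ΣAX̄ = 71075.00 mm³, ΣAȲ = 509630.00 mm³.
X̄ = 71075.00/4970.00 = 14.30 mm; Ȳ = 509630.00/4970.00 = 102.54 mm.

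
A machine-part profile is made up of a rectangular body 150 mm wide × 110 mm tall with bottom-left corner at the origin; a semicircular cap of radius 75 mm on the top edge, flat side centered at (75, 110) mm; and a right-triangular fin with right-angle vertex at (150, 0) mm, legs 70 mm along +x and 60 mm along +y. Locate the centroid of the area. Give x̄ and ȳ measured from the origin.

rectangular body: A = 150 × 110 = 16500.00, centroid at (75.00, 55.00).
semicircular top: A = ½π·75² = 8835.73, centroid at (75.00, 141.83).
triangular fin: A = ½·70·60 = 2100.00, centroid at (173.33, 20.00).
ΣA = 27435.73 mm²
ΣAx̄ = (16500.00)(75.00) + (8835.73)(75.00) + (2100.00)(173.33) = 2264179.70 mm³
ΣAȳ = (16500.00)(55.00) + (8835.73)(141.83) + (2100.00)(20.00) = 2202680.23 mm³
x̄ = 2264179.70 / 27435.73 = 82.53 mm
ȳ = 2202680.23 / 27435.73 = 80.29 mm

x̄ = 82.53 mm, ȳ = 80.29 mm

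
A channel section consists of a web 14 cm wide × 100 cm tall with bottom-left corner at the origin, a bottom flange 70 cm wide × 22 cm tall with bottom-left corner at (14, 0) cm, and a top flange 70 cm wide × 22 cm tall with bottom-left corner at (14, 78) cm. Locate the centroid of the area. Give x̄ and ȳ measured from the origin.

x̄ = 35.88 cm, ȳ = 50.00 cm

web: A = 14 × 100 = 1400.00, centroid at (7.00, 50.00).
bottom flange: A = 70 × 22 = 1540.00, centroid at (49.00, 11.00).
top flange: A = 70 × 22 = 1540.00, centroid at (49.00, 89.00).
ΣA = 4480.00 cm², ΣAx̄ = 160720.00 cm³, ΣAȳ = 224000.00 cm³.
x̄ = 160720.00/4480.00 = 35.88 cm; ȳ = 224000.00/4480.00 = 50.00 cm.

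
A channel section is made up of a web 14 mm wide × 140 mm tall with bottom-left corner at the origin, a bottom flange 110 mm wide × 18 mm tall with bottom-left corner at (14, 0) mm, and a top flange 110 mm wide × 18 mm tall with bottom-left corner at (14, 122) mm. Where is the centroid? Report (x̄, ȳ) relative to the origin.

x̄ = 48.47 mm, ȳ = 70.00 mm

Part | A | x̄ᵢ | ȳᵢ | A·x̄ᵢ | A·ȳᵢ
web | 1960.00 | 7.00 | 70.00 | 13720.00 | 137200.00
bottom flange | 1980.00 | 69.00 | 9.00 | 136620.00 | 17820.00
top flange | 1980.00 | 69.00 | 131.00 | 136620.00 | 259380.00
Σ | 5920.00 |  |  | 286960.00 | 414400.00
x̄ = 286960.00 / 5920.00 = 48.47 mm
ȳ = 414400.00 / 5920.00 = 70.00 mm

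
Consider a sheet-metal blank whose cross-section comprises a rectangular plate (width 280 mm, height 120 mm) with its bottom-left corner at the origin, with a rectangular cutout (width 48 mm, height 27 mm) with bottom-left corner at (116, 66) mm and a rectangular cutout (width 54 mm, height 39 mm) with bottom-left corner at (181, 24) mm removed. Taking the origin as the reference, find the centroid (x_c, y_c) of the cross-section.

x_c = 135.26 mm, y_c = 60.31 mm

plate: A = 280 × 120 = 33600.00, centroid at (140.00, 60.00).
hole 1: A = −(48 × 27) = -1296.00, centroid at (140.00, 79.50).
hole 2: A = −(54 × 39) = -2106.00, centroid at (208.00, 43.50).
ΣA = 30198.00 mm², ΣAx_c = 4084512.00 mm³, ΣAy_c = 1821357.00 mm³.
x_c = 4084512.00/30198.00 = 135.26 mm; y_c = 1821357.00/30198.00 = 60.31 mm.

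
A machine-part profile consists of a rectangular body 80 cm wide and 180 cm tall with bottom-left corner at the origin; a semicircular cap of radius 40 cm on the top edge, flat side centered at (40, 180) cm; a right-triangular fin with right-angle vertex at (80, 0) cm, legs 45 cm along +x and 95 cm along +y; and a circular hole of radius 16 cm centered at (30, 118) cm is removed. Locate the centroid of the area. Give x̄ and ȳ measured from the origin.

rectangular body: A = 80 × 180 = 14400.00, centroid at (40.00, 90.00).
semicircular top: A = ½π·40² = 2513.27, centroid at (40.00, 196.98).
triangular fin: A = ½·45·95 = 2137.50, centroid at (95.00, 31.67).
hole: A = −π·16² = -804.25, centroid at (30.00, 118.00).
ΣA = 18246.53 cm², ΣAx̄ = 855466.03 cm³, ΣAȳ = 1763842.28 cm³.
x̄ = 855466.03/18246.53 = 46.88 cm; ȳ = 1763842.28/18246.53 = 96.67 cm.

x̄ = 46.88 cm, ȳ = 96.67 cm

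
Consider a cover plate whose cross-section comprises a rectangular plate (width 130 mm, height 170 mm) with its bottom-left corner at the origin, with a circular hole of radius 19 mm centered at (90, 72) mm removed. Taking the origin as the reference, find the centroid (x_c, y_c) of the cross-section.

plate: A = 130 × 170 = 22100.00, centroid at (65.00, 85.00).
hole: A = −π·19² = -1134.11, centroid at (90.00, 72.00).
ΣA = 20965.89 mm²
ΣAx_c = (22100.00)(65.00) + (-1134.11)(90.00) = 1334429.65 mm³
ΣAy_c = (22100.00)(85.00) + (-1134.11)(72.00) = 1796843.72 mm³
x_c = 1334429.65 / 20965.89 = 63.65 mm
y_c = 1796843.72 / 20965.89 = 85.70 mm

x_c = 63.65 mm, y_c = 85.70 mm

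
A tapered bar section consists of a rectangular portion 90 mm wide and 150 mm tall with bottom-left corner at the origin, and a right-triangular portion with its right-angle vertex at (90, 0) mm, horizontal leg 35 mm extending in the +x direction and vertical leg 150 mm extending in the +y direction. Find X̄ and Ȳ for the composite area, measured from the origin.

rectangular portion: A = 90 × 150 = 13500.00, centroid at (45.00, 75.00).
triangular portion: A = ½·35·150 = 2625.00, centroid at (101.67, 50.00).
ΣA = 16125.00 mm²
ΣAX̄ = (13500.00)(45.00) + (2625.00)(101.67) = 874375.00 mm³
ΣAȲ = (13500.00)(75.00) + (2625.00)(50.00) = 1143750.00 mm³
X̄ = 874375.00 / 16125.00 = 54.22 mm
Ȳ = 1143750.00 / 16125.00 = 70.93 mm

X̄ = 54.22 mm, Ȳ = 70.93 mm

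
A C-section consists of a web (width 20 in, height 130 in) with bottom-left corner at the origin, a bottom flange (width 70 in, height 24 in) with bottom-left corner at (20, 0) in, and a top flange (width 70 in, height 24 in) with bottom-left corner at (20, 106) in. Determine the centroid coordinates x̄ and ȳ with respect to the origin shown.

web: A = 20 × 130 = 2600.00, centroid at (10.00, 65.00).
bottom flange: A = 70 × 24 = 1680.00, centroid at (55.00, 12.00).
top flange: A = 70 × 24 = 1680.00, centroid at (55.00, 118.00).
ΣA = 5960.00 in²
ΣAx̄ = (2600.00)(10.00) + (1680.00)(55.00) + (1680.00)(55.00) = 210800.00 in³
ΣAȳ = (2600.00)(65.00) + (1680.00)(12.00) + (1680.00)(118.00) = 387400.00 in³
x̄ = 210800.00 / 5960.00 = 35.37 in
ȳ = 387400.00 / 5960.00 = 65.00 in

x̄ = 35.37 in, ȳ = 65.00 in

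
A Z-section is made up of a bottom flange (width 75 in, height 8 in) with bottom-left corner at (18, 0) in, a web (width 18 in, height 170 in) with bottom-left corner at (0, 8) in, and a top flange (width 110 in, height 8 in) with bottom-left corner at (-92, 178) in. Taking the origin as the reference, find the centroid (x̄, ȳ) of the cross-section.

bottom flange: A = 75 × 8 = 600.00, centroid at (55.50, 4.00).
web: A = 18 × 170 = 3060.00, centroid at (9.00, 93.00).
top flange: A = 110 × 8 = 880.00, centroid at (-37.00, 182.00).
ΣA = 4540.00 in²
ΣAx̄ = (600.00)(55.50) + (3060.00)(9.00) + (880.00)(-37.00) = 28280.00 in³
ΣAȳ = (600.00)(4.00) + (3060.00)(93.00) + (880.00)(182.00) = 447140.00 in³
x̄ = 28280.00 / 4540.00 = 6.23 in
ȳ = 447140.00 / 4540.00 = 98.49 in

x̄ = 6.23 in, ȳ = 98.49 in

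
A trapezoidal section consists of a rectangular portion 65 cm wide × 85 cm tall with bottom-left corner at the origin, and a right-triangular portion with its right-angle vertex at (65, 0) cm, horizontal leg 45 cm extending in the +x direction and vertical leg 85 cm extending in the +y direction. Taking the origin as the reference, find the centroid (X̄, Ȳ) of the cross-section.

Part | A | x̄ᵢ | ȳᵢ | A·x̄ᵢ | A·ȳᵢ
rectangular portion | 5525.00 | 32.50 | 42.50 | 179562.50 | 234812.50
triangular portion | 1912.50 | 80.00 | 28.33 | 153000.00 | 54187.50
Σ | 7437.50 |  |  | 332562.50 | 289000.00
X̄ = 332562.50 / 7437.50 = 44.71 cm
Ȳ = 289000.00 / 7437.50 = 38.86 cm

X̄ = 44.71 cm, Ȳ = 38.86 cm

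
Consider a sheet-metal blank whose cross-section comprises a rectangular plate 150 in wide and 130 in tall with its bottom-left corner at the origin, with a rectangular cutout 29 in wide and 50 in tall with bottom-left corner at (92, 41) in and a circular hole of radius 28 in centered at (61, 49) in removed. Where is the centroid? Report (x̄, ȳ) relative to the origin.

x̄ = 74.28 in, ȳ = 67.44 in

plate: A = 150 × 130 = 19500.00, centroid at (75.00, 65.00).
hole 1: A = −(29 × 50) = -1450.00, centroid at (106.50, 66.00).
hole 2: A = −π·28² = -2463.01, centroid at (61.00, 49.00).
ΣA = 15586.99 in²
ΣAx̄ = (19500.00)(75.00) + (-1450.00)(106.50) + (-2463.01)(61.00) = 1157831.47 in³
ΣAȳ = (19500.00)(65.00) + (-1450.00)(66.00) + (-2463.01)(49.00) = 1051112.58 in³
x̄ = 1157831.47 / 15586.99 = 74.28 in
ȳ = 1051112.58 / 15586.99 = 67.44 in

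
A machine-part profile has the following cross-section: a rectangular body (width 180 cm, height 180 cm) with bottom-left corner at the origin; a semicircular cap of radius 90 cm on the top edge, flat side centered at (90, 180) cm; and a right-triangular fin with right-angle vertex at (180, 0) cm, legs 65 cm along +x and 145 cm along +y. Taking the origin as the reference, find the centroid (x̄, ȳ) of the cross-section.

x̄ = 100.56 cm, ȳ = 118.79 cm

rectangular body: A = 180 × 180 = 32400.00, centroid at (90.00, 90.00).
semicircular top: A = ½π·90² = 12723.45, centroid at (90.00, 218.20).
triangular fin: A = ½·65·145 = 4712.50, centroid at (201.67, 48.33).
ΣA = 49835.95 cm²
ΣAx̄ = (32400.00)(90.00) + (12723.45)(90.00) + (4712.50)(201.67) = 5011464.69 cm³
ΣAȳ = (32400.00)(90.00) + (12723.45)(218.20) + (4712.50)(48.33) = 5919991.88 cm³
x̄ = 5011464.69 / 49835.95 = 100.56 cm
ȳ = 5919991.88 / 49835.95 = 118.79 cm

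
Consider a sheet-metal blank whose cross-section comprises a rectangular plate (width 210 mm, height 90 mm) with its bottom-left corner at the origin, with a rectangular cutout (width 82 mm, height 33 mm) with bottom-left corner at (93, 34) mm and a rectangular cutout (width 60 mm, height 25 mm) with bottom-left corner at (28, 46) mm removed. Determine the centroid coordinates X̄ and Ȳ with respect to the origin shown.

plate: A = 210 × 90 = 18900.00, centroid at (105.00, 45.00).
hole 1: A = −(82 × 33) = -2706.00, centroid at (134.00, 50.50).
hole 2: A = −(60 × 25) = -1500.00, centroid at (58.00, 58.50).
ΣA = 14694.00 mm², ΣAX̄ = 1534896.00 mm³, ΣAȲ = 626097.00 mm³.
X̄ = 1534896.00/14694.00 = 104.46 mm; Ȳ = 626097.00/14694.00 = 42.61 mm.

X̄ = 104.46 mm, Ȳ = 42.61 mm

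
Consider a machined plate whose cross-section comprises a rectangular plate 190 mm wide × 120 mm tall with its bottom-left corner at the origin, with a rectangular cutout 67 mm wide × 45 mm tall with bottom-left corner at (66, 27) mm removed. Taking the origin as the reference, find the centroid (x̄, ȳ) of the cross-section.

x̄ = 94.31 mm, ȳ = 61.60 mm

plate: A = 190 × 120 = 22800.00, centroid at (95.00, 60.00).
hole: A = −(67 × 45) = -3015.00, centroid at (99.50, 49.50).
ΣA = 19785.00 mm²
ΣAx̄ = (22800.00)(95.00) + (-3015.00)(99.50) = 1866007.50 mm³
ΣAȳ = (22800.00)(60.00) + (-3015.00)(49.50) = 1218757.50 mm³
x̄ = 1866007.50 / 19785.00 = 94.31 mm
ȳ = 1218757.50 / 19785.00 = 61.60 mm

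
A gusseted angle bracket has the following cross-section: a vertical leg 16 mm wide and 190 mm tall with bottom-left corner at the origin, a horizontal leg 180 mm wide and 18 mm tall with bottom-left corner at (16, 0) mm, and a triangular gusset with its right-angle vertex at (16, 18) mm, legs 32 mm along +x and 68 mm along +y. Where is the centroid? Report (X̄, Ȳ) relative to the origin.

vertical leg: A = 16 × 190 = 3040.00, centroid at (8.00, 95.00).
horizontal leg: A = 180 × 18 = 3240.00, centroid at (106.00, 9.00).
gusset: A = ½·32·68 = 1088.00, centroid at (26.67, 40.67).
ΣA = 7368.00 mm²
ΣAX̄ = (3040.00)(8.00) + (3240.00)(106.00) + (1088.00)(26.67) = 396773.33 mm³
ΣAȲ = (3040.00)(95.00) + (3240.00)(9.00) + (1088.00)(40.67) = 362205.33 mm³
X̄ = 396773.33 / 7368.00 = 53.85 mm
Ȳ = 362205.33 / 7368.00 = 49.16 mm

X̄ = 53.85 mm, Ȳ = 49.16 mm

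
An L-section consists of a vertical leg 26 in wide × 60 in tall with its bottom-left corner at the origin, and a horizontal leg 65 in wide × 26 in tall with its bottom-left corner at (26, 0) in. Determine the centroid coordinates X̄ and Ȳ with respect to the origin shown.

X̄ = 36.66 in, Ȳ = 21.16 in

Part | A | x̄ᵢ | ȳᵢ | A·x̄ᵢ | A·ȳᵢ
vertical leg | 1560.00 | 13.00 | 30.00 | 20280.00 | 46800.00
horizontal leg | 1690.00 | 58.50 | 13.00 | 98865.00 | 21970.00
Σ | 3250.00 |  |  | 119145.00 | 68770.00
X̄ = 119145.00 / 3250.00 = 36.66 in
Ȳ = 68770.00 / 3250.00 = 21.16 in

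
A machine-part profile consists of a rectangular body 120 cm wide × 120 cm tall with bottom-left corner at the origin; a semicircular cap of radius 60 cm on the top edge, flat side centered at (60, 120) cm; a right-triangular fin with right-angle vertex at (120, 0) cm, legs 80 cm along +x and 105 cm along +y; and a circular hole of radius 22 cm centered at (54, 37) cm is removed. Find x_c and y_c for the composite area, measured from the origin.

x_c = 76.41 cm, y_c = 78.18 cm

Part | A | x̄ᵢ | ȳᵢ | A·x̄ᵢ | A·ȳᵢ
rectangular body | 14400.00 | 60.00 | 60.00 | 864000.00 | 864000.00
semicircular top | 5654.87 | 60.00 | 145.46 | 339292.01 | 822584.01
triangular fin | 4200.00 | 146.67 | 35.00 | 616000.00 | 147000.00
hole | -1520.53 | 54.00 | 37.00 | -82108.67 | -56259.64
Σ | 22734.34 |  |  | 1737183.34 | 1777324.37
x_c = 1737183.34 / 22734.34 = 76.41 cm
y_c = 1777324.37 / 22734.34 = 78.18 cm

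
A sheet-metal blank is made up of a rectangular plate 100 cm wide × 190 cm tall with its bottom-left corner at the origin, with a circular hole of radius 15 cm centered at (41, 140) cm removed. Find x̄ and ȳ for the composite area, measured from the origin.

x̄ = 50.35 cm, ȳ = 93.26 cm

plate: A = 100 × 190 = 19000.00, centroid at (50.00, 95.00).
hole: A = −π·15² = -706.86, centroid at (41.00, 140.00).
ΣA = 18293.14 cm²
ΣAx̄ = (19000.00)(50.00) + (-706.86)(41.00) = 921018.81 cm³
ΣAȳ = (19000.00)(95.00) + (-706.86)(140.00) = 1706039.83 cm³
x̄ = 921018.81 / 18293.14 = 50.35 cm
ȳ = 1706039.83 / 18293.14 = 93.26 cm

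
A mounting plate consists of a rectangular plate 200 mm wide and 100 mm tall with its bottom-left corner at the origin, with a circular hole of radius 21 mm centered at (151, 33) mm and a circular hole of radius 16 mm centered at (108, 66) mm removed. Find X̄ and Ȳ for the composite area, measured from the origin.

plate: A = 200 × 100 = 20000.00, centroid at (100.00, 50.00).
hole 1: A = −π·21² = -1385.44, centroid at (151.00, 33.00).
hole 2: A = −π·16² = -804.25, centroid at (108.00, 66.00).
ΣA = 17810.31 mm², ΣAX̄ = 1703939.45 mm³, ΣAȲ = 901200.05 mm³.
X̄ = 1703939.45/17810.31 = 95.67 mm; Ȳ = 901200.05/17810.31 = 50.60 mm.

X̄ = 95.67 mm, Ȳ = 50.60 mm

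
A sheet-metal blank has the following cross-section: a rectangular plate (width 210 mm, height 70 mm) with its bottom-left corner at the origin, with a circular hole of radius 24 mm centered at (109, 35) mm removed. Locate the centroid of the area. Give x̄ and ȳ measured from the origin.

x̄ = 104.44 mm, ȳ = 35.00 mm

plate: A = 210 × 70 = 14700.00, centroid at (105.00, 35.00).
hole: A = −π·24² = -1809.56, centroid at (109.00, 35.00).
ΣA = 12890.44 mm²
ΣAx̄ = (14700.00)(105.00) + (-1809.56)(109.00) = 1346258.25 mm³
ΣAȳ = (14700.00)(35.00) + (-1809.56)(35.00) = 451165.49 mm³
x̄ = 1346258.25 / 12890.44 = 104.44 mm
ȳ = 451165.49 / 12890.44 = 35.00 mm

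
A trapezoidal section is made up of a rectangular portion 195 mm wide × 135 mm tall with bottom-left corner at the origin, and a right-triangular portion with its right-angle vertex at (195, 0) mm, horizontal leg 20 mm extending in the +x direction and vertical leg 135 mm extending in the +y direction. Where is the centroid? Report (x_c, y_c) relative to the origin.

x_c = 102.58 mm, y_c = 66.40 mm

rectangular portion: A = 195 × 135 = 26325.00, centroid at (97.50, 67.50).
triangular portion: A = ½·20·135 = 1350.00, centroid at (201.67, 45.00).
ΣA = 27675.00 mm²
ΣAx_c = (26325.00)(97.50) + (1350.00)(201.67) = 2838937.50 mm³
ΣAy_c = (26325.00)(67.50) + (1350.00)(45.00) = 1837687.50 mm³
x_c = 2838937.50 / 27675.00 = 102.58 mm
y_c = 1837687.50 / 27675.00 = 66.40 mm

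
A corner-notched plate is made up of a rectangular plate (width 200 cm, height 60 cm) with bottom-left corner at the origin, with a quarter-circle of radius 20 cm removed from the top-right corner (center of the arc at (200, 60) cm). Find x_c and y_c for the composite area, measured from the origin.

Part | A | x̄ᵢ | ȳᵢ | A·x̄ᵢ | A·ȳᵢ
plate | 12000.00 | 100.00 | 30.00 | 1200000.00 | 360000.00
removed quarter-circle | -314.16 | 191.51 | 51.51 | -60165.19 | -16182.89
Σ | 11685.84 |  |  | 1139834.81 | 343817.11
x_c = 1139834.81 / 11685.84 = 97.54 cm
y_c = 343817.11 / 11685.84 = 29.42 cm

x_c = 97.54 cm, y_c = 29.42 cm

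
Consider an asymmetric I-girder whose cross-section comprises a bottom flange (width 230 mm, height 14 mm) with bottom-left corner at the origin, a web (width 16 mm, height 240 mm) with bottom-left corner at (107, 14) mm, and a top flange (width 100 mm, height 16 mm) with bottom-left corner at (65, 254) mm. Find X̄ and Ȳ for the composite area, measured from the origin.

bottom flange: A = 230 × 14 = 3220.00, centroid at (115.00, 7.00).
web: A = 16 × 240 = 3840.00, centroid at (115.00, 134.00).
top flange: A = 100 × 16 = 1600.00, centroid at (115.00, 262.00).
ΣA = 8660.00 mm², ΣAX̄ = 995900.00 mm³, ΣAȲ = 956300.00 mm³.
X̄ = 995900.00/8660.00 = 115.00 mm; Ȳ = 956300.00/8660.00 = 110.43 mm.

X̄ = 115.00 mm, Ȳ = 110.43 mm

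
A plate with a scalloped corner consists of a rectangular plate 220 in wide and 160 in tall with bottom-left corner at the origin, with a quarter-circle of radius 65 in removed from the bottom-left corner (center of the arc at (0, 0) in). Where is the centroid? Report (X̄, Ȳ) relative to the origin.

Part | A | x̄ᵢ | ȳᵢ | A·x̄ᵢ | A·ȳᵢ
plate | 35200.00 | 110.00 | 80.00 | 3872000.00 | 2816000.00
removed quarter-circle | -3318.31 | 27.59 | 27.59 | -91541.67 | -91541.67
Σ | 31881.69 |  |  | 3780458.33 | 2724458.33
X̄ = 3780458.33 / 31881.69 = 118.58 in
Ȳ = 2724458.33 / 31881.69 = 85.46 in

X̄ = 118.58 in, Ȳ = 85.46 in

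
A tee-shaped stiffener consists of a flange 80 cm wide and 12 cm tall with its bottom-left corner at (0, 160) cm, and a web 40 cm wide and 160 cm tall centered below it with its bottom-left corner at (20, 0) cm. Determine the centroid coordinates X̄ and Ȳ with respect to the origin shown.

X̄ = 40.00 cm, Ȳ = 91.22 cm

web: A = 40 × 160 = 6400.00, centroid at (40.00, 80.00).
flange: A = 80 × 12 = 960.00, centroid at (40.00, 166.00).
ΣA = 7360.00 cm², ΣAX̄ = 294400.00 cm³, ΣAȲ = 671360.00 cm³.
X̄ = 294400.00/7360.00 = 40.00 cm; Ȳ = 671360.00/7360.00 = 91.22 cm.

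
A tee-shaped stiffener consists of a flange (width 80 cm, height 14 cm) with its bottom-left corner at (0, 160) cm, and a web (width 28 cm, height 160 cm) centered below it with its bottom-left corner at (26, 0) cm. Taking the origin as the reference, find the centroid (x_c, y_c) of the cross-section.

Part | A | x̄ᵢ | ȳᵢ | A·x̄ᵢ | A·ȳᵢ
web | 4480.00 | 40.00 | 80.00 | 179200.00 | 358400.00
flange | 1120.00 | 40.00 | 167.00 | 44800.00 | 187040.00
Σ | 5600.00 |  |  | 224000.00 | 545440.00
x_c = 224000.00 / 5600.00 = 40.00 cm
y_c = 545440.00 / 5600.00 = 97.40 cm

x_c = 40.00 cm, y_c = 97.40 cm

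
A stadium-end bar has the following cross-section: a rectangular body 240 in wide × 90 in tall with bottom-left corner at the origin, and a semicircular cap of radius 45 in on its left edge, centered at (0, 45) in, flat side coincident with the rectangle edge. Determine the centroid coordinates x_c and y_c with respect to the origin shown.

rectangular body: A = 240 × 90 = 21600.00, centroid at (120.00, 45.00).
semicircular end: A = ½π·45² = 3180.86, centroid at (-19.10, 45.00).
ΣA = 24780.86 in², ΣAx_c = 2531250.00 in³, ΣAy_c = 1115138.82 in³.
x_c = 2531250.00/24780.86 = 102.15 in; y_c = 1115138.82/24780.86 = 45.00 in.

x_c = 102.15 in, y_c = 45.00 in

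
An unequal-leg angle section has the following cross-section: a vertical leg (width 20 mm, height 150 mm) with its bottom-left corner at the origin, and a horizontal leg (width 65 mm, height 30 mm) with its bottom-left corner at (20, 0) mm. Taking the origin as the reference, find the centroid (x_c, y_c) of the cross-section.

x_c = 26.74 mm, y_c = 51.36 mm

vertical leg: A = 20 × 150 = 3000.00, centroid at (10.00, 75.00).
horizontal leg: A = 65 × 30 = 1950.00, centroid at (52.50, 15.00).
ΣA = 4950.00 mm²
ΣAx_c = (3000.00)(10.00) + (1950.00)(52.50) = 132375.00 mm³
ΣAy_c = (3000.00)(75.00) + (1950.00)(15.00) = 254250.00 mm³
x_c = 132375.00 / 4950.00 = 26.74 mm
y_c = 254250.00 / 4950.00 = 51.36 mm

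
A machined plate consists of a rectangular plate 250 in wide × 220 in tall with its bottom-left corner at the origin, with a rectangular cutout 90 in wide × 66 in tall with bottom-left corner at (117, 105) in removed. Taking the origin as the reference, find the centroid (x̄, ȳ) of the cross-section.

x̄ = 120.52 in, ȳ = 106.61 in

plate: A = 250 × 220 = 55000.00, centroid at (125.00, 110.00).
hole: A = −(90 × 66) = -5940.00, centroid at (162.00, 138.00).
ΣA = 49060.00 in², ΣAx̄ = 5912720.00 in³, ΣAȳ = 5230280.00 in³.
x̄ = 5912720.00/49060.00 = 120.52 in; ȳ = 5230280.00/49060.00 = 106.61 in.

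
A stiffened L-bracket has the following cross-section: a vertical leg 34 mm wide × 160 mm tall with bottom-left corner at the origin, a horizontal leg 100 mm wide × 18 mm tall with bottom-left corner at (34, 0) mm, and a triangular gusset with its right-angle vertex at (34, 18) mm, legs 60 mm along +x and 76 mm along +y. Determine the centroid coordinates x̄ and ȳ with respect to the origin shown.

vertical leg: A = 34 × 160 = 5440.00, centroid at (17.00, 80.00).
horizontal leg: A = 100 × 18 = 1800.00, centroid at (84.00, 9.00).
gusset: A = ½·60·76 = 2280.00, centroid at (54.00, 43.33).
ΣA = 9520.00 mm², ΣAx̄ = 366800.00 mm³, ΣAȳ = 550200.00 mm³.
x̄ = 366800.00/9520.00 = 38.53 mm; ȳ = 550200.00/9520.00 = 57.79 mm.

x̄ = 38.53 mm, ȳ = 57.79 mm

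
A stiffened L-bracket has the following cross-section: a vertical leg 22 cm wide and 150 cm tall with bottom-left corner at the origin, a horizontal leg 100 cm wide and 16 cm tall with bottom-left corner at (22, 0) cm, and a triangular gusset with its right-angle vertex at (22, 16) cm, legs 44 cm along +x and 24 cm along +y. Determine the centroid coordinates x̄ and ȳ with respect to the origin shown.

x̄ = 31.48 cm, ȳ = 50.29 cm

vertical leg: A = 22 × 150 = 3300.00, centroid at (11.00, 75.00).
horizontal leg: A = 100 × 16 = 1600.00, centroid at (72.00, 8.00).
gusset: A = ½·44·24 = 528.00, centroid at (36.67, 24.00).
ΣA = 5428.00 cm², ΣAx̄ = 170860.00 cm³, ΣAȳ = 272972.00 cm³.
x̄ = 170860.00/5428.00 = 31.48 cm; ȳ = 272972.00/5428.00 = 50.29 cm.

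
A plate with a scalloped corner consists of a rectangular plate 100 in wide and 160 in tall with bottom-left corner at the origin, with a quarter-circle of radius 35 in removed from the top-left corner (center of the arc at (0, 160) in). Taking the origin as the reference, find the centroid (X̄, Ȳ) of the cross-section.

plate: A = 100 × 160 = 16000.00, centroid at (50.00, 80.00).
removed quarter-circle: A = −¼π·35² = -962.11, centroid at (14.85, 145.15).
ΣA = 15037.89 in²
ΣAX̄ = (16000.00)(50.00) + (-962.11)(14.85) = 785708.33 in³
ΣAȲ = (16000.00)(80.00) + (-962.11)(145.15) = 1140353.63 in³
X̄ = 785708.33 / 15037.89 = 52.25 in
Ȳ = 1140353.63 / 15037.89 = 75.83 in

X̄ = 52.25 in, Ȳ = 75.83 in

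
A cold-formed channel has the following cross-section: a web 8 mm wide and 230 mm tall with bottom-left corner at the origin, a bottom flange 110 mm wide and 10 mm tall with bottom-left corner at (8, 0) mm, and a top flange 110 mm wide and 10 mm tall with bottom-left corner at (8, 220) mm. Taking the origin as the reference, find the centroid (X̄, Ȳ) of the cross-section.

web: A = 8 × 230 = 1840.00, centroid at (4.00, 115.00).
bottom flange: A = 110 × 10 = 1100.00, centroid at (63.00, 5.00).
top flange: A = 110 × 10 = 1100.00, centroid at (63.00, 225.00).
ΣA = 4040.00 mm², ΣAX̄ = 145960.00 mm³, ΣAȲ = 464600.00 mm³.
X̄ = 145960.00/4040.00 = 36.13 mm; Ȳ = 464600.00/4040.00 = 115.00 mm.

X̄ = 36.13 mm, Ȳ = 115.00 mm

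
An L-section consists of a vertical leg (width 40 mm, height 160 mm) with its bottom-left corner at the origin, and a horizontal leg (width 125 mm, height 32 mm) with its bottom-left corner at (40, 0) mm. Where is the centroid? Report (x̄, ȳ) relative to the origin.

x̄ = 51.73 mm, ȳ = 55.38 mm

vertical leg: A = 40 × 160 = 6400.00, centroid at (20.00, 80.00).
horizontal leg: A = 125 × 32 = 4000.00, centroid at (102.50, 16.00).
ΣA = 10400.00 mm²
ΣAx̄ = (6400.00)(20.00) + (4000.00)(102.50) = 538000.00 mm³
ΣAȳ = (6400.00)(80.00) + (4000.00)(16.00) = 576000.00 mm³
x̄ = 538000.00 / 10400.00 = 51.73 mm
ȳ = 576000.00 / 10400.00 = 55.38 mm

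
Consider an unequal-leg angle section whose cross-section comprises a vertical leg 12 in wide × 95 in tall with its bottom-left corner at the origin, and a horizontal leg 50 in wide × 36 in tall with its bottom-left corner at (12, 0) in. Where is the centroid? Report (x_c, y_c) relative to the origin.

x_c = 24.98 in, y_c = 29.44 in

vertical leg: A = 12 × 95 = 1140.00, centroid at (6.00, 47.50).
horizontal leg: A = 50 × 36 = 1800.00, centroid at (37.00, 18.00).
ΣA = 2940.00 in², ΣAx_c = 73440.00 in³, ΣAy_c = 86550.00 in³.
x_c = 73440.00/2940.00 = 24.98 in; y_c = 86550.00/2940.00 = 29.44 in.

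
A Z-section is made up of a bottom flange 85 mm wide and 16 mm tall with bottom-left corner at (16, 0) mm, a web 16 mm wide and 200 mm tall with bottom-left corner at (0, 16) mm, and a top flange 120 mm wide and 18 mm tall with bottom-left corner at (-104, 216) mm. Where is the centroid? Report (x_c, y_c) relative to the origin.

x_c = 1.51 mm, y_c = 129.18 mm

Part | A | x̄ᵢ | ȳᵢ | A·x̄ᵢ | A·ȳᵢ
bottom flange | 1360.00 | 58.50 | 8.00 | 79560.00 | 10880.00
web | 3200.00 | 8.00 | 116.00 | 25600.00 | 371200.00
top flange | 2160.00 | -44.00 | 225.00 | -95040.00 | 486000.00
Σ | 6720.00 |  |  | 10120.00 | 868080.00
x_c = 10120.00 / 6720.00 = 1.51 mm
y_c = 868080.00 / 6720.00 = 129.18 mm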